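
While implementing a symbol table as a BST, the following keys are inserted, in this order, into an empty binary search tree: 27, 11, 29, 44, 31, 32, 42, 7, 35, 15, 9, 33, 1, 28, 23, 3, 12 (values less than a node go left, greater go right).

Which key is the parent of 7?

11

Insert 27: tree is empty, so 27 becomes the root.
Insert 11: 11 < 27 → go left. Place as left child of 27.
Insert 29: 29 > 27 → go right. Place as right child of 27.
Insert 44: 44 > 27 → go right; 44 > 29 → go right. Place as right child of 29.
Insert 31: 31 > 27 → go right; 31 > 29 → go right; 31 < 44 → go left. Place as left child of 44.
Insert 32: 32 > 27 → go right; 32 > 29 → go right; 32 < 44 → go left; 32 > 31 → go right. Place as right child of 31.
Insert 42: 42 > 27 → go right; 42 > 29 → go right; 42 < 44 → go left; 42 > 31 → go right; 42 > 32 → go right. Place as right child of 32.
Insert 7: 7 < 27 → go left; 7 < 11 → go left. Place as left child of 11.
Insert 35: 35 > 27 → go right; 35 > 29 → go right; 35 < 44 → go left; 35 > 31 → go right; 35 > 32 → go right; 35 < 42 → go left. Place as left child of 42.
Insert 15: 15 < 27 → go left; 15 > 11 → go right. Place as right child of 11.
Insert 9: 9 < 27 → go left; 9 < 11 → go left; 9 > 7 → go right. Place as right child of 7.
Insert 33: 33 > 27 → go right; 33 > 29 → go right; 33 < 44 → go left; 33 > 31 → go right; 33 > 32 → go right; 33 < 42 → go left; 33 < 35 → go left. Place as left child of 35.
Insert 1: 1 < 27 → go left; 1 < 11 → go left; 1 < 7 → go left. Place as left child of 7.
Insert 28: 28 > 27 → go right; 28 < 29 → go left. Place as left child of 29.
Insert 23: 23 < 27 → go left; 23 > 11 → go right; 23 > 15 → go right. Place as right child of 15.
Insert 3: 3 < 27 → go left; 3 < 11 → go left; 3 < 7 → go left; 3 > 1 → go right. Place as right child of 1.
Insert 12: 12 < 27 → go left; 12 > 11 → go right; 12 < 15 → go left. Place as left child of 15.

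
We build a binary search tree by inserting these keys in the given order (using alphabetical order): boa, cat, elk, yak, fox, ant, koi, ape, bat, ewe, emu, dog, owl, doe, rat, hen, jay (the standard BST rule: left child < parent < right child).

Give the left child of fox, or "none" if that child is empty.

ewe

Resulting structure (node: left, right):
  boa: L=ant, R=cat
  cat: L=–, R=elk
  elk: L=dog, R=yak
  yak: L=fox, R=–
  fox: L=ewe, R=koi
  ant: L=–, R=ape
  koi: L=hen, R=owl
  ape: L=–, R=bat
  bat: L=–, R=–
  ewe: L=emu, R=–
  emu: L=–, R=–
  dog: L=doe, R=–
  owl: L=–, R=rat
  doe: L=–, R=–
  rat: L=–, R=–
  hen: L=–, R=jay
  jay: L=–, R=–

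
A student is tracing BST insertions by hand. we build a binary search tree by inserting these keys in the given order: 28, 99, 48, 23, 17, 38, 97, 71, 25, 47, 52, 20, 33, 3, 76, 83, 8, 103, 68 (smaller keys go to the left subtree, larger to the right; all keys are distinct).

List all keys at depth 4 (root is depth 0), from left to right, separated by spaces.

8 33 47 71

Insert 28: tree is empty, so 28 becomes the root.
Insert 99: 99 > 28 → go right. Place as right child of 28.
Insert 48: 48 > 28 → go right; 48 < 99 → go left. Place as left child of 99.
Insert 23: 23 < 28 → go left. Place as left child of 28.
Insert 17: 17 < 28 → go left; 17 < 23 → go left. Place as left child of 23.
Insert 38: 38 > 28 → go right; 38 < 99 → go left; 38 < 48 → go left. Place as left child of 48.
Insert 97: 97 > 28 → go right; 97 < 99 → go left; 97 > 48 → go right. Place as right child of 48.
Insert 71: 71 > 28 → go right; 71 < 99 → go left; 71 > 48 → go right; 71 < 97 → go left. Place as left child of 97.
Insert 25: 25 < 28 → go left; 25 > 23 → go right. Place as right child of 23.
Insert 47: 47 > 28 → go right; 47 < 99 → go left; 47 < 48 → go left; 47 > 38 → go right. Place as right child of 38.
Insert 52: 52 > 28 → go right; 52 < 99 → go left; 52 > 48 → go right; 52 < 97 → go left; 52 < 71 → go left. Place as left child of 71.
Insert 20: 20 < 28 → go left; 20 < 23 → go left; 20 > 17 → go right. Place as right child of 17.
Insert 33: 33 > 28 → go right; 33 < 99 → go left; 33 < 48 → go left; 33 < 38 → go left. Place as left child of 38.
Insert 3: 3 < 28 → go left; 3 < 23 → go left; 3 < 17 → go left. Place as left child of 17.
Insert 76: 76 > 28 → go right; 76 < 99 → go left; 76 > 48 → go right; 76 < 97 → go left; 76 > 71 → go right. Place as right child of 71.
Insert 83: 83 > 28 → go right; 83 < 99 → go left; 83 > 48 → go right; 83 < 97 → go left; 83 > 71 → go right; 83 > 76 → go right. Place as right child of 76.
Insert 8: 8 < 28 → go left; 8 < 23 → go left; 8 < 17 → go left; 8 > 3 → go right. Place as right child of 3.
Insert 103: 103 > 28 → go right; 103 > 99 → go right. Place as right child of 99.
Insert 68: 68 > 28 → go right; 68 < 99 → go left; 68 > 48 → go right; 68 < 97 → go left; 68 < 71 → go left; 68 > 52 → go right. Place as right child of 52.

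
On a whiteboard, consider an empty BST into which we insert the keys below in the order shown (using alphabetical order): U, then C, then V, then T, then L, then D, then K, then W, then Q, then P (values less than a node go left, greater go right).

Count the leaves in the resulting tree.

Insert U: tree is empty, so U becomes the root.
Insert C: C < U → go left. Place as left child of U.
Insert V: V > U → go right. Place as right child of U.
Insert T: T < U → go left; T > C → go right. Place as right child of C.
Insert L: L < U → go left; L > C → go right; L < T → go left. Place as left child of T.
Insert D: D < U → go left; D > C → go right; D < T → go left; D < L → go left. Place as left child of L.
Insert K: K < U → go left; K > C → go right; K < T → go left; K < L → go left; K > D → go right. Place as right child of D.
Insert W: W > U → go right; W > V → go right. Place as right child of V.
Insert Q: Q < U → go left; Q > C → go right; Q < T → go left; Q > L → go right. Place as right child of L.
Insert P: P < U → go left; P > C → go right; P < T → go left; P > L → go right; P < Q → go left. Place as left child of Q.

Leaves: K, P, W — 3 in total.

3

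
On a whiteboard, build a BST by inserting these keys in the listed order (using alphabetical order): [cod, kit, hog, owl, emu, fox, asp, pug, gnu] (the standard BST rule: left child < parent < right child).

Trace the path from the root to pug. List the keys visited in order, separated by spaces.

cod: root
kit: right child of cod (depth 1)
hog: left child of kit (depth 2)
owl: right child of kit (depth 2)
emu: left child of hog (depth 3)
fox: right child of emu (depth 4)
asp: left child of cod (depth 1)
pug: right child of owl (depth 3)
gnu: right child of fox (depth 5)

cod kit owl pug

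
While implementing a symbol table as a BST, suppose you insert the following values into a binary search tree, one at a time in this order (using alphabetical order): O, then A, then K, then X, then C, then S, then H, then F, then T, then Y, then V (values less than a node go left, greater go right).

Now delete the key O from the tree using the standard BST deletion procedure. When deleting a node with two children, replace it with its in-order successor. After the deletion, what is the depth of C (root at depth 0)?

3

Resulting structure (node: left, right):
  O: L=A, R=X
  A: L=–, R=K
  K: L=C, R=–
  X: L=S, R=Y
  C: L=–, R=H
  S: L=–, R=T
  H: L=F, R=–
  F: L=–, R=–
  T: L=–, R=V
  Y: L=–, R=–
  V: L=–, R=–

Delete O (two children — replace with in-order successor).
After deletion, path to C: S → A → K → C.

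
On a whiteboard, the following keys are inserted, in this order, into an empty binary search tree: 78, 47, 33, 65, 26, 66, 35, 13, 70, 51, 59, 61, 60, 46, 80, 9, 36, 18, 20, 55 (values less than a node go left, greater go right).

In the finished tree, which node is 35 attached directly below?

33

Insert 78: tree is empty, so 78 becomes the root.
Insert 47: 47 < 78 → go left. Place as left child of 78.
Insert 33: 33 < 78 → go left; 33 < 47 → go left. Place as left child of 47.
Insert 65: 65 < 78 → go left; 65 > 47 → go right. Place as right child of 47.
Insert 26: 26 < 78 → go left; 26 < 47 → go left; 26 < 33 → go left. Place as left child of 33.
Insert 66: 66 < 78 → go left; 66 > 47 → go right; 66 > 65 → go right. Place as right child of 65.
Insert 35: 35 < 78 → go left; 35 < 47 → go left; 35 > 33 → go right. Place as right child of 33.
Insert 13: 13 < 78 → go left; 13 < 47 → go left; 13 < 33 → go left; 13 < 26 → go left. Place as left child of 26.
Insert 70: 70 < 78 → go left; 70 > 47 → go right; 70 > 65 → go right; 70 > 66 → go right. Place as right child of 66.
Insert 51: 51 < 78 → go left; 51 > 47 → go right; 51 < 65 → go left. Place as left child of 65.
Insert 59: 59 < 78 → go left; 59 > 47 → go right; 59 < 65 → go left; 59 > 51 → go right. Place as right child of 51.
Insert 61: 61 < 78 → go left; 61 > 47 → go right; 61 < 65 → go left; 61 > 51 → go right; 61 > 59 → go right. Place as right child of 59.
Insert 60: 60 < 78 → go left; 60 > 47 → go right; 60 < 65 → go left; 60 > 51 → go right; 60 > 59 → go right; 60 < 61 → go left. Place as left child of 61.
Insert 46: 46 < 78 → go left; 46 < 47 → go left; 46 > 33 → go right; 46 > 35 → go right. Place as right child of 35.
Insert 80: 80 > 78 → go right. Place as right child of 78.
Insert 9: 9 < 78 → go left; 9 < 47 → go left; 9 < 33 → go left; 9 < 26 → go left; 9 < 13 → go left. Place as left child of 13.
Insert 36: 36 < 78 → go left; 36 < 47 → go left; 36 > 33 → go right; 36 > 35 → go right; 36 < 46 → go left. Place as left child of 46.
Insert 18: 18 < 78 → go left; 18 < 47 → go left; 18 < 33 → go left; 18 < 26 → go left; 18 > 13 → go right. Place as right child of 13.
Insert 20: 20 < 78 → go left; 20 < 47 → go left; 20 < 33 → go left; 20 < 26 → go left; 20 > 13 → go right; 20 > 18 → go right. Place as right child of 18.
Insert 55: 55 < 78 → go left; 55 > 47 → go right; 55 < 65 → go left; 55 > 51 → go right; 55 < 59 → go left. Place as left child of 59.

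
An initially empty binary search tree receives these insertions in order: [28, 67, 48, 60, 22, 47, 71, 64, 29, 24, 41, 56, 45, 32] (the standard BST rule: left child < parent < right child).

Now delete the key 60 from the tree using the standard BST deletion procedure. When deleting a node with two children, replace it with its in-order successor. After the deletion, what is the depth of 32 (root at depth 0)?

6

28: root
67: right child of 28 (depth 1)
48: left child of 67 (depth 2)
60: right child of 48 (depth 3)
22: left child of 28 (depth 1)
47: left child of 48 (depth 3)
71: right child of 67 (depth 2)
64: right child of 60 (depth 4)
29: left child of 47 (depth 4)
24: right child of 22 (depth 2)
41: right child of 29 (depth 5)
56: left child of 60 (depth 4)
45: right child of 41 (depth 6)
32: left child of 41 (depth 6)

Delete 60 (two children — replace with in-order successor).
After deletion, path to 32: 28 → 67 → 48 → 47 → 29 → 41 → 32.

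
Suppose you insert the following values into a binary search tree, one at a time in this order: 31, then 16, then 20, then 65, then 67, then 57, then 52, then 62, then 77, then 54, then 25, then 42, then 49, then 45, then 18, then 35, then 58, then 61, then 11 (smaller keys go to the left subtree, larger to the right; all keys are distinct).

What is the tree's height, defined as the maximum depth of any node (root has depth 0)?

Insert 31: tree is empty, so 31 becomes the root.
Insert 16: 16 < 31 → go left. Place as left child of 31.
Insert 20: 20 < 31 → go left; 20 > 16 → go right. Place as right child of 16.
Insert 65: 65 > 31 → go right. Place as right child of 31.
Insert 67: 67 > 31 → go right; 67 > 65 → go right. Place as right child of 65.
Insert 57: 57 > 31 → go right; 57 < 65 → go left. Place as left child of 65.
Insert 52: 52 > 31 → go right; 52 < 65 → go left; 52 < 57 → go left. Place as left child of 57.
Insert 62: 62 > 31 → go right; 62 < 65 → go left; 62 > 57 → go right. Place as right child of 57.
Insert 77: 77 > 31 → go right; 77 > 65 → go right; 77 > 67 → go right. Place as right child of 67.
Insert 54: 54 > 31 → go right; 54 < 65 → go left; 54 < 57 → go left; 54 > 52 → go right. Place as right child of 52.
Insert 25: 25 < 31 → go left; 25 > 16 → go right; 25 > 20 → go right. Place as right child of 20.
Insert 42: 42 > 31 → go right; 42 < 65 → go left; 42 < 57 → go left; 42 < 52 → go left. Place as left child of 52.
Insert 49: 49 > 31 → go right; 49 < 65 → go left; 49 < 57 → go left; 49 < 52 → go left; 49 > 42 → go right. Place as right child of 42.
Insert 45: 45 > 31 → go right; 45 < 65 → go left; 45 < 57 → go left; 45 < 52 → go left; 45 > 42 → go right; 45 < 49 → go left. Place as left child of 49.
Insert 18: 18 < 31 → go left; 18 > 16 → go right; 18 < 20 → go left. Place as left child of 20.
Insert 35: 35 > 31 → go right; 35 < 65 → go left; 35 < 57 → go left; 35 < 52 → go left; 35 < 42 → go left. Place as left child of 42.
Insert 58: 58 > 31 → go right; 58 < 65 → go left; 58 > 57 → go right; 58 < 62 → go left. Place as left child of 62.
Insert 61: 61 > 31 → go right; 61 < 65 → go left; 61 > 57 → go right; 61 < 62 → go left; 61 > 58 → go right. Place as right child of 58.
Insert 11: 11 < 31 → go left; 11 < 16 → go left. Place as left child of 16.

The deepest node is 45 at depth 6.

6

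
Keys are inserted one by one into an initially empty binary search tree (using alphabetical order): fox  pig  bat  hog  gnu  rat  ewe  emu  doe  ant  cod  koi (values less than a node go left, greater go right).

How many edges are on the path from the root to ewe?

Insert fox: tree is empty, so fox becomes the root.
Insert pig: pig > fox → go right. Place as right child of fox.
Insert bat: bat < fox → go left. Place as left child of fox.
Insert hog: hog > fox → go right; hog < pig → go left. Place as left child of pig.
Insert gnu: gnu > fox → go right; gnu < pig → go left; gnu < hog → go left. Place as left child of hog.
Insert rat: rat > fox → go right; rat > pig → go right. Place as right child of pig.
Insert ewe: ewe < fox → go left; ewe > bat → go right. Place as right child of bat.
Insert emu: emu < fox → go left; emu > bat → go right; emu < ewe → go left. Place as left child of ewe.
Insert doe: doe < fox → go left; doe > bat → go right; doe < ewe → go left; doe < emu → go left. Place as left child of emu.
Insert ant: ant < fox → go left; ant < bat → go left. Place as left child of bat.
Insert cod: cod < fox → go left; cod > bat → go right; cod < ewe → go left; cod < emu → go left; cod < doe → go left. Place as left child of doe.
Insert koi: koi > fox → go right; koi < pig → go left; koi > hog → go right. Place as right child of hog.

Path to ewe: fox → bat → ewe, which is 2 edges.

2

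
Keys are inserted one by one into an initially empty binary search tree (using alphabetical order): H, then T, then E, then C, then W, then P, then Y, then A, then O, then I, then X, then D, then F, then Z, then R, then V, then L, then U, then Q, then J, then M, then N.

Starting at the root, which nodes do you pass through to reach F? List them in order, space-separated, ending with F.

H E F

H: root
T: right child of H (depth 1)
E: left child of H (depth 1)
C: left child of E (depth 2)
W: right child of T (depth 2)
P: left child of T (depth 2)
Y: right child of W (depth 3)
A: left child of C (depth 3)
O: left child of P (depth 3)
I: left child of O (depth 4)
X: left child of Y (depth 4)
D: right child of C (depth 3)
F: right child of E (depth 2)
Z: right child of Y (depth 4)
R: right child of P (depth 3)
V: left child of W (depth 3)
L: right child of I (depth 5)
U: left child of V (depth 4)
Q: left child of R (depth 4)
J: left child of L (depth 6)
M: right child of L (depth 6)
N: right child of M (depth 7)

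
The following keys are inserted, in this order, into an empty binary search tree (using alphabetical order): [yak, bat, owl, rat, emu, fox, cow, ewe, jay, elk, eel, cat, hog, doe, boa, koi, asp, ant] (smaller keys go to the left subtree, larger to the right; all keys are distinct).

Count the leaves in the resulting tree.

7

yak: root
bat: left child of yak (depth 1)
owl: right child of bat (depth 2)
rat: right child of owl (depth 3)
emu: left child of owl (depth 3)
fox: right child of emu (depth 4)
cow: left child of emu (depth 4)
ewe: left child of fox (depth 5)
jay: right child of fox (depth 5)
elk: right child of cow (depth 5)
eel: left child of elk (depth 6)
cat: left child of cow (depth 5)
hog: left child of jay (depth 6)
doe: left child of eel (depth 7)
boa: left child of cat (depth 6)
koi: right child of jay (depth 6)
asp: left child of bat (depth 2)
ant: left child of asp (depth 3)

Leaves: ant, boa, doe, ewe, hog, koi, rat — 7 in total.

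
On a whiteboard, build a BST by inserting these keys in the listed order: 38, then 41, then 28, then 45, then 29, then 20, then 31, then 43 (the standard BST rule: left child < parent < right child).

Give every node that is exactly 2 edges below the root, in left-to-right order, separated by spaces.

20 29 45

38: root
41: right child of 38 (depth 1)
28: left child of 38 (depth 1)
45: right child of 41 (depth 2)
29: right child of 28 (depth 2)
20: left child of 28 (depth 2)
31: right child of 29 (depth 3)
43: left child of 45 (depth 3)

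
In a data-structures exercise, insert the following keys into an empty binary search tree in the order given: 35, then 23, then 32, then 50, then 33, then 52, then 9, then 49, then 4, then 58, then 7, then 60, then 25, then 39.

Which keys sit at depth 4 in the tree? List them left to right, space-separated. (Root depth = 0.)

Insert 35: tree is empty, so 35 becomes the root.
Insert 23: 23 < 35 → go left. Place as left child of 35.
Insert 32: 32 < 35 → go left; 32 > 23 → go right. Place as right child of 23.
Insert 50: 50 > 35 → go right. Place as right child of 35.
Insert 33: 33 < 35 → go left; 33 > 23 → go right; 33 > 32 → go right. Place as right child of 32.
Insert 52: 52 > 35 → go right; 52 > 50 → go right. Place as right child of 50.
Insert 9: 9 < 35 → go left; 9 < 23 → go left. Place as left child of 23.
Insert 49: 49 > 35 → go right; 49 < 50 → go left. Place as left child of 50.
Insert 4: 4 < 35 → go left; 4 < 23 → go left; 4 < 9 → go left. Place as left child of 9.
Insert 58: 58 > 35 → go right; 58 > 50 → go right; 58 > 52 → go right. Place as right child of 52.
Insert 7: 7 < 35 → go left; 7 < 23 → go left; 7 < 9 → go left; 7 > 4 → go right. Place as right child of 4.
Insert 60: 60 > 35 → go right; 60 > 50 → go right; 60 > 52 → go right; 60 > 58 → go right. Place as right child of 58.
Insert 25: 25 < 35 → go left; 25 > 23 → go right; 25 < 32 → go left. Place as left child of 32.
Insert 39: 39 > 35 → go right; 39 < 50 → go left; 39 < 49 → go left. Place as left child of 49.

7 60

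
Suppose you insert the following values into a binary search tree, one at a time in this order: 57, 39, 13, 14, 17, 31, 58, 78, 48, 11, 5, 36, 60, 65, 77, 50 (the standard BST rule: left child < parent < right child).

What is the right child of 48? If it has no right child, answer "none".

50

Resulting structure (node: left, right):
  57: L=39, R=58
  39: L=13, R=48
  13: L=11, R=14
  14: L=–, R=17
  17: L=–, R=31
  31: L=–, R=36
  58: L=–, R=78
  78: L=60, R=–
  48: L=–, R=50
  11: L=5, R=–
  5: L=–, R=–
  36: L=–, R=–
  60: L=–, R=65
  65: L=–, R=77
  77: L=–, R=–
  50: L=–, R=–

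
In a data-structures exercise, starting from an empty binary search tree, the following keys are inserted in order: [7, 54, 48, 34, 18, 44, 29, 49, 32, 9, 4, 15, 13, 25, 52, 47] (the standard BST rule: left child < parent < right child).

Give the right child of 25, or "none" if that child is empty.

7: root
54: right child of 7 (depth 1)
48: left child of 54 (depth 2)
34: left child of 48 (depth 3)
18: left child of 34 (depth 4)
44: right child of 34 (depth 4)
29: right child of 18 (depth 5)
49: right child of 48 (depth 3)
32: right child of 29 (depth 6)
9: left child of 18 (depth 5)
4: left child of 7 (depth 1)
15: right child of 9 (depth 6)
13: left child of 15 (depth 7)
25: left child of 29 (depth 6)
52: right child of 49 (depth 4)
47: right child of 44 (depth 5)

none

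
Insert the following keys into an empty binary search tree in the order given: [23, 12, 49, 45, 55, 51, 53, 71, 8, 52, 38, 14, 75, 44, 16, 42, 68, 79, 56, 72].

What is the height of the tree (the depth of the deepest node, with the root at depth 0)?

5

Insert 23: tree is empty, so 23 becomes the root.
Insert 12: 12 < 23 → go left. Place as left child of 23.
Insert 49: 49 > 23 → go right. Place as right child of 23.
Insert 45: 45 > 23 → go right; 45 < 49 → go left. Place as left child of 49.
Insert 55: 55 > 23 → go right; 55 > 49 → go right. Place as right child of 49.
Insert 51: 51 > 23 → go right; 51 > 49 → go right; 51 < 55 → go left. Place as left child of 55.
Insert 53: 53 > 23 → go right; 53 > 49 → go right; 53 < 55 → go left; 53 > 51 → go right. Place as right child of 51.
Insert 71: 71 > 23 → go right; 71 > 49 → go right; 71 > 55 → go right. Place as right child of 55.
Insert 8: 8 < 23 → go left; 8 < 12 → go left. Place as left child of 12.
Insert 52: 52 > 23 → go right; 52 > 49 → go right; 52 < 55 → go left; 52 > 51 → go right; 52 < 53 → go left. Place as left child of 53.
Insert 38: 38 > 23 → go right; 38 < 49 → go left; 38 < 45 → go left. Place as left child of 45.
Insert 14: 14 < 23 → go left; 14 > 12 → go right. Place as right child of 12.
Insert 75: 75 > 23 → go right; 75 > 49 → go right; 75 > 55 → go right; 75 > 71 → go right. Place as right child of 71.
Insert 44: 44 > 23 → go right; 44 < 49 → go left; 44 < 45 → go left; 44 > 38 → go right. Place as right child of 38.
Insert 16: 16 < 23 → go left; 16 > 12 → go right; 16 > 14 → go right. Place as right child of 14.
Insert 42: 42 > 23 → go right; 42 < 49 → go left; 42 < 45 → go left; 42 > 38 → go right; 42 < 44 → go left. Place as left child of 44.
Insert 68: 68 > 23 → go right; 68 > 49 → go right; 68 > 55 → go right; 68 < 71 → go left. Place as left child of 71.
Insert 79: 79 > 23 → go right; 79 > 49 → go right; 79 > 55 → go right; 79 > 71 → go right; 79 > 75 → go right. Place as right child of 75.
Insert 56: 56 > 23 → go right; 56 > 49 → go right; 56 > 55 → go right; 56 < 71 → go left; 56 < 68 → go left. Place as left child of 68.
Insert 72: 72 > 23 → go right; 72 > 49 → go right; 72 > 55 → go right; 72 > 71 → go right; 72 < 75 → go left. Place as left child of 75.

The deepest node is 52 at depth 5.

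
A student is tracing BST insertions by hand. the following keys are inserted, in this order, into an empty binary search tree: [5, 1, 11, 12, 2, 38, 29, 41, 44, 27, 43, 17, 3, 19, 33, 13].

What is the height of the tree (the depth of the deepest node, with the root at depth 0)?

5: root
1: left child of 5 (depth 1)
11: right child of 5 (depth 1)
12: right child of 11 (depth 2)
2: right child of 1 (depth 2)
38: right child of 12 (depth 3)
29: left child of 38 (depth 4)
41: right child of 38 (depth 4)
44: right child of 41 (depth 5)
27: left child of 29 (depth 5)
43: left child of 44 (depth 6)
17: left child of 27 (depth 6)
3: right child of 2 (depth 3)
19: right child of 17 (depth 7)
33: right child of 29 (depth 5)
13: left child of 17 (depth 7)

The deepest node is 19 at depth 7.

7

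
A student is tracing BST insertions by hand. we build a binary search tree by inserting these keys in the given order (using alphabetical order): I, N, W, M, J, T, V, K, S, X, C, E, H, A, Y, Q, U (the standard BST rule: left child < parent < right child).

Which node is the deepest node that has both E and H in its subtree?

E

I: root
N: right child of I (depth 1)
W: right child of N (depth 2)
M: left child of N (depth 2)
J: left child of M (depth 3)
T: left child of W (depth 3)
V: right child of T (depth 4)
K: right child of J (depth 4)
S: left child of T (depth 4)
X: right child of W (depth 3)
C: left child of I (depth 1)
E: right child of C (depth 2)
H: right child of E (depth 3)
A: left child of C (depth 2)
Y: right child of X (depth 4)
Q: left child of S (depth 5)
U: left child of V (depth 5)

Path to E: I → C → E
Path to H: I → C → E → H
E lies on both paths and is an ancestor of the other node.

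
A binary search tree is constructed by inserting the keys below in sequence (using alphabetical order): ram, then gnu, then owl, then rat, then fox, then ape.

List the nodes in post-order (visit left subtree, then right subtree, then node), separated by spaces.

ape fox owl gnu rat ram

Resulting structure (node: left, right):
  ram: L=gnu, R=rat
  gnu: L=fox, R=owl
  owl: L=–, R=–
  rat: L=–, R=–
  fox: L=ape, R=–
  ape: L=–, R=–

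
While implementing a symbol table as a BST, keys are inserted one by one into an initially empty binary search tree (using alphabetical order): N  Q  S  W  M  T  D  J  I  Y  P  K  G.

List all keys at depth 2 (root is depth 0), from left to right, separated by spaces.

Insert N: tree is empty, so N becomes the root.
Insert Q: Q > N → go right. Place as right child of N.
Insert S: S > N → go right; S > Q → go right. Place as right child of Q.
Insert W: W > N → go right; W > Q → go right; W > S → go right. Place as right child of S.
Insert M: M < N → go left. Place as left child of N.
Insert T: T > N → go right; T > Q → go right; T > S → go right; T < W → go left. Place as left child of W.
Insert D: D < N → go left; D < M → go left. Place as left child of M.
Insert J: J < N → go left; J < M → go left; J > D → go right. Place as right child of D.
Insert I: I < N → go left; I < M → go left; I > D → go right; I < J → go left. Place as left child of J.
Insert Y: Y > N → go right; Y > Q → go right; Y > S → go right; Y > W → go right. Place as right child of W.
Insert P: P > N → go right; P < Q → go left. Place as left child of Q.
Insert K: K < N → go left; K < M → go left; K > D → go right; K > J → go right. Place as right child of J.
Insert G: G < N → go left; G < M → go left; G > D → go right; G < J → go left; G < I → go left. Place as left child of I.

D P S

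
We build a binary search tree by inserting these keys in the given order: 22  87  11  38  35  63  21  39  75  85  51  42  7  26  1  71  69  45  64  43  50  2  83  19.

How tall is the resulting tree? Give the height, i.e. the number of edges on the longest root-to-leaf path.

Resulting structure (node: left, right):
  22: L=11, R=87
  87: L=38, R=–
  11: L=7, R=21
  38: L=35, R=63
  35: L=26, R=–
  63: L=39, R=75
  21: L=19, R=–
  39: L=–, R=51
  75: L=71, R=85
  85: L=83, R=–
  51: L=42, R=–
  42: L=–, R=45
  7: L=1, R=–
  26: L=–, R=–
  1: L=–, R=2
  71: L=69, R=–
  69: L=64, R=–
  45: L=43, R=50
  64: L=–, R=–
  43: L=–, R=–
  50: L=–, R=–
  2: L=–, R=–
  83: L=–, R=–
  19: L=–, R=–

The deepest node is 43 at depth 8.

8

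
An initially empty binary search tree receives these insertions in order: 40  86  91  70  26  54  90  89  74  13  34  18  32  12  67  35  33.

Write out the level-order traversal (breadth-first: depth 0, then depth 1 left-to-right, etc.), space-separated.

40 26 86 13 34 70 91 12 18 32 35 54 74 90 33 67 89

Resulting structure (node: left, right):
  40: L=26, R=86
  86: L=70, R=91
  91: L=90, R=–
  70: L=54, R=74
  26: L=13, R=34
  54: L=–, R=67
  90: L=89, R=–
  89: L=–, R=–
  74: L=–, R=–
  13: L=12, R=18
  34: L=32, R=35
  18: L=–, R=–
  32: L=–, R=33
  12: L=–, R=–
  67: L=–, R=–
  35: L=–, R=–
  33: L=–, R=–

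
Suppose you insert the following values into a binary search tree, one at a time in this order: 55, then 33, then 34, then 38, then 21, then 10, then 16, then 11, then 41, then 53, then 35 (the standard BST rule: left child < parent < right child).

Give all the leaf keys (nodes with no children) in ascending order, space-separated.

11 35 53

55: root
33: left child of 55 (depth 1)
34: right child of 33 (depth 2)
38: right child of 34 (depth 3)
21: left child of 33 (depth 2)
10: left child of 21 (depth 3)
16: right child of 10 (depth 4)
11: left child of 16 (depth 5)
41: right child of 38 (depth 4)
53: right child of 41 (depth 5)
35: left child of 38 (depth 4)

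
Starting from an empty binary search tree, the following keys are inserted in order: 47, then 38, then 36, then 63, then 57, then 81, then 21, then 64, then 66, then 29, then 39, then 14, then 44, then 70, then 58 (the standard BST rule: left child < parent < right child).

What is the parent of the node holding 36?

38

Insert 47: tree is empty, so 47 becomes the root.
Insert 38: 38 < 47 → go left. Place as left child of 47.
Insert 36: 36 < 47 → go left; 36 < 38 → go left. Place as left child of 38.
Insert 63: 63 > 47 → go right. Place as right child of 47.
Insert 57: 57 > 47 → go right; 57 < 63 → go left. Place as left child of 63.
Insert 81: 81 > 47 → go right; 81 > 63 → go right. Place as right child of 63.
Insert 21: 21 < 47 → go left; 21 < 38 → go left; 21 < 36 → go left. Place as left child of 36.
Insert 64: 64 > 47 → go right; 64 > 63 → go right; 64 < 81 → go left. Place as left child of 81.
Insert 66: 66 > 47 → go right; 66 > 63 → go right; 66 < 81 → go left; 66 > 64 → go right. Place as right child of 64.
Insert 29: 29 < 47 → go left; 29 < 38 → go left; 29 < 36 → go left; 29 > 21 → go right. Place as right child of 21.
Insert 39: 39 < 47 → go left; 39 > 38 → go right. Place as right child of 38.
Insert 14: 14 < 47 → go left; 14 < 38 → go left; 14 < 36 → go left; 14 < 21 → go left. Place as left child of 21.
Insert 44: 44 < 47 → go left; 44 > 38 → go right; 44 > 39 → go right. Place as right child of 39.
Insert 70: 70 > 47 → go right; 70 > 63 → go right; 70 < 81 → go left; 70 > 64 → go right; 70 > 66 → go right. Place as right child of 66.
Insert 58: 58 > 47 → go right; 58 < 63 → go left; 58 > 57 → go right. Place as right child of 57.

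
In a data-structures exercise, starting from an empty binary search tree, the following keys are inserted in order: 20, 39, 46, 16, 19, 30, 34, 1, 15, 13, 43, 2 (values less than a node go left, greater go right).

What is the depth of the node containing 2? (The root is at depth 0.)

Resulting structure (node: left, right):
  20: L=16, R=39
  39: L=30, R=46
  46: L=43, R=–
  16: L=1, R=19
  19: L=–, R=–
  30: L=–, R=34
  34: L=–, R=–
  1: L=–, R=15
  15: L=13, R=–
  13: L=2, R=–
  43: L=–, R=–
  2: L=–, R=–

Path to 2: 20 → 16 → 1 → 15 → 13 → 2, which is 5 edges.

5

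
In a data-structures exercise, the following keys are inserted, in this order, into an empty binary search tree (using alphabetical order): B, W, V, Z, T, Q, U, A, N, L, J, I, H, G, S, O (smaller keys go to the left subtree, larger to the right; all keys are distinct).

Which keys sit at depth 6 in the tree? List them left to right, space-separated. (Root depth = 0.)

Insert B: tree is empty, so B becomes the root.
Insert W: W > B → go right. Place as right child of B.
Insert V: V > B → go right; V < W → go left. Place as left child of W.
Insert Z: Z > B → go right; Z > W → go right. Place as right child of W.
Insert T: T > B → go right; T < W → go left; T < V → go left. Place as left child of V.
Insert Q: Q > B → go right; Q < W → go left; Q < V → go left; Q < T → go left. Place as left child of T.
Insert U: U > B → go right; U < W → go left; U < V → go left; U > T → go right. Place as right child of T.
Insert A: A < B → go left. Place as left child of B.
Insert N: N > B → go right; N < W → go left; N < V → go left; N < T → go left; N < Q → go left. Place as left child of Q.
Insert L: L > B → go right; L < W → go left; L < V → go left; L < T → go left; L < Q → go left; L < N → go left. Place as left child of N.
Insert J: J > B → go right; J < W → go left; J < V → go left; J < T → go left; J < Q → go left; J < N → go left; J < L → go left. Place as left child of L.
Insert I: I > B → go right; I < W → go left; I < V → go left; I < T → go left; I < Q → go left; I < N → go left; I < L → go left; I < J → go left. Place as left child of J.
Insert H: H > B → go right; H < W → go left; H < V → go left; H < T → go left; H < Q → go left; H < N → go left; H < L → go left; H < J → go left; H < I → go left. Place as left child of I.
Insert G: G > B → go right; G < W → go left; G < V → go left; G < T → go left; G < Q → go left; G < N → go left; G < L → go left; G < J → go left; G < I → go left; G < H → go left. Place as left child of H.
Insert S: S > B → go right; S < W → go left; S < V → go left; S < T → go left; S > Q → go right. Place as right child of Q.
Insert O: O > B → go right; O < W → go left; O < V → go left; O < T → go left; O < Q → go left; O > N → go right. Place as right child of N.

L O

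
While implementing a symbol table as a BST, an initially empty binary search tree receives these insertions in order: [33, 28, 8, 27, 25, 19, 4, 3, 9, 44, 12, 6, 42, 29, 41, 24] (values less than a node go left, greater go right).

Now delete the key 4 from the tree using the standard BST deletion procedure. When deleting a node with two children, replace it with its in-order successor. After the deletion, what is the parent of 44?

33

Resulting structure (node: left, right):
  33: L=28, R=44
  28: L=8, R=29
  8: L=4, R=27
  27: L=25, R=–
  25: L=19, R=–
  19: L=9, R=24
  4: L=3, R=6
  3: L=–, R=–
  9: L=–, R=12
  44: L=42, R=–
  12: L=–, R=–
  6: L=–, R=–
  42: L=41, R=–
  29: L=–, R=–
  41: L=–, R=–
  24: L=–, R=–

Delete 4 (two children — replace with in-order successor).
After deletion, 44's parent is 33.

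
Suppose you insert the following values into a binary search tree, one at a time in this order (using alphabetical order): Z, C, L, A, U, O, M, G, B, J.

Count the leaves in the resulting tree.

3

Insert Z: tree is empty, so Z becomes the root.
Insert C: C < Z → go left. Place as left child of Z.
Insert L: L < Z → go left; L > C → go right. Place as right child of C.
Insert A: A < Z → go left; A < C → go left. Place as left child of C.
Insert U: U < Z → go left; U > C → go right; U > L → go right. Place as right child of L.
Insert O: O < Z → go left; O > C → go right; O > L → go right; O < U → go left. Place as left child of U.
Insert M: M < Z → go left; M > C → go right; M > L → go right; M < U → go left; M < O → go left. Place as left child of O.
Insert G: G < Z → go left; G > C → go right; G < L → go left. Place as left child of L.
Insert B: B < Z → go left; B < C → go left; B > A → go right. Place as right child of A.
Insert J: J < Z → go left; J > C → go right; J < L → go left; J > G → go right. Place as right child of G.

Leaves: B, J, M — 3 in total.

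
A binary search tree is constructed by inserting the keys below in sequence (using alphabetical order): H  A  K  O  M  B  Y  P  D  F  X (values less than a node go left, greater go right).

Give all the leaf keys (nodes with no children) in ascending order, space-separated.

F M X

H: root
A: left child of H (depth 1)
K: right child of H (depth 1)
O: right child of K (depth 2)
M: left child of O (depth 3)
B: right child of A (depth 2)
Y: right child of O (depth 3)
P: left child of Y (depth 4)
D: right child of B (depth 3)
F: right child of D (depth 4)
X: right child of P (depth 5)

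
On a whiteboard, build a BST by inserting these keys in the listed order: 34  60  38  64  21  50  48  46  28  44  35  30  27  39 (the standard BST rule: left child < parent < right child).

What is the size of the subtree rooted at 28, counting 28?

34: root
60: right child of 34 (depth 1)
38: left child of 60 (depth 2)
64: right child of 60 (depth 2)
21: left child of 34 (depth 1)
50: right child of 38 (depth 3)
48: left child of 50 (depth 4)
46: left child of 48 (depth 5)
28: right child of 21 (depth 2)
44: left child of 46 (depth 6)
35: left child of 38 (depth 3)
30: right child of 28 (depth 3)
27: left child of 28 (depth 3)
39: left child of 44 (depth 7)

Subtree rooted at 28 contains: 28, 27, 30 — 3 nodes.

3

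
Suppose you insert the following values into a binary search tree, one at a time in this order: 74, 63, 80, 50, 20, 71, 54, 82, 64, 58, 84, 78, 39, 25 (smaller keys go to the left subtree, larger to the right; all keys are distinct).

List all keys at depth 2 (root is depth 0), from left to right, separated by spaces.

Insert 74: tree is empty, so 74 becomes the root.
Insert 63: 63 < 74 → go left. Place as left child of 74.
Insert 80: 80 > 74 → go right. Place as right child of 74.
Insert 50: 50 < 74 → go left; 50 < 63 → go left. Place as left child of 63.
Insert 20: 20 < 74 → go left; 20 < 63 → go left; 20 < 50 → go left. Place as left child of 50.
Insert 71: 71 < 74 → go left; 71 > 63 → go right. Place as right child of 63.
Insert 54: 54 < 74 → go left; 54 < 63 → go left; 54 > 50 → go right. Place as right child of 50.
Insert 82: 82 > 74 → go right; 82 > 80 → go right. Place as right child of 80.
Insert 64: 64 < 74 → go left; 64 > 63 → go right; 64 < 71 → go left. Place as left child of 71.
Insert 58: 58 < 74 → go left; 58 < 63 → go left; 58 > 50 → go right; 58 > 54 → go right. Place as right child of 54.
Insert 84: 84 > 74 → go right; 84 > 80 → go right; 84 > 82 → go right. Place as right child of 82.
Insert 78: 78 > 74 → go right; 78 < 80 → go left. Place as left child of 80.
Insert 39: 39 < 74 → go left; 39 < 63 → go left; 39 < 50 → go left; 39 > 20 → go right. Place as right child of 20.
Insert 25: 25 < 74 → go left; 25 < 63 → go left; 25 < 50 → go left; 25 > 20 → go right; 25 < 39 → go left. Place as left child of 39.

50 71 78 82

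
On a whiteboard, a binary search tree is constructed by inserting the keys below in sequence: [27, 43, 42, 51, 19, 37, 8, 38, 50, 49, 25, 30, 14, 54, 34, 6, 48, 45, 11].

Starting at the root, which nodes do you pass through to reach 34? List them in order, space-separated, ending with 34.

Resulting structure (node: left, right):
  27: L=19, R=43
  43: L=42, R=51
  42: L=37, R=–
  51: L=50, R=54
  19: L=8, R=25
  37: L=30, R=38
  8: L=6, R=14
  38: L=–, R=–
  50: L=49, R=–
  49: L=48, R=–
  25: L=–, R=–
  30: L=–, R=34
  14: L=11, R=–
  54: L=–, R=–
  34: L=–, R=–
  6: L=–, R=–
  48: L=45, R=–
  45: L=–, R=–
  11: L=–, R=–

27 43 42 37 30 34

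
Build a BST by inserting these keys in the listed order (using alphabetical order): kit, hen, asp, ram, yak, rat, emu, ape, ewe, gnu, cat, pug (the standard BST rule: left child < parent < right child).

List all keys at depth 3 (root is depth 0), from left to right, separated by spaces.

kit: root
hen: left child of kit (depth 1)
asp: left child of hen (depth 2)
ram: right child of kit (depth 1)
yak: right child of ram (depth 2)
rat: left child of yak (depth 3)
emu: right child of asp (depth 3)
ape: left child of asp (depth 3)
ewe: right child of emu (depth 4)
gnu: right child of ewe (depth 5)
cat: left child of emu (depth 4)
pug: left child of ram (depth 2)

ape emu rat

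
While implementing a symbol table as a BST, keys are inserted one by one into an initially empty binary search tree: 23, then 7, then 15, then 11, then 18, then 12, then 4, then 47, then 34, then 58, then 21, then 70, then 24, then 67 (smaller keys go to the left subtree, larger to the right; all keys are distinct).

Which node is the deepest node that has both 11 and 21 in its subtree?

Insert 23: tree is empty, so 23 becomes the root.
Insert 7: 7 < 23 → go left. Place as left child of 23.
Insert 15: 15 < 23 → go left; 15 > 7 → go right. Place as right child of 7.
Insert 11: 11 < 23 → go left; 11 > 7 → go right; 11 < 15 → go left. Place as left child of 15.
Insert 18: 18 < 23 → go left; 18 > 7 → go right; 18 > 15 → go right. Place as right child of 15.
Insert 12: 12 < 23 → go left; 12 > 7 → go right; 12 < 15 → go left; 12 > 11 → go right. Place as right child of 11.
Insert 4: 4 < 23 → go left; 4 < 7 → go left. Place as left child of 7.
Insert 47: 47 > 23 → go right. Place as right child of 23.
Insert 34: 34 > 23 → go right; 34 < 47 → go left. Place as left child of 47.
Insert 58: 58 > 23 → go right; 58 > 47 → go right. Place as right child of 47.
Insert 21: 21 < 23 → go left; 21 > 7 → go right; 21 > 15 → go right; 21 > 18 → go right. Place as right child of 18.
Insert 70: 70 > 23 → go right; 70 > 47 → go right; 70 > 58 → go right. Place as right child of 58.
Insert 24: 24 > 23 → go right; 24 < 47 → go left; 24 < 34 → go left. Place as left child of 34.
Insert 67: 67 > 23 → go right; 67 > 47 → go right; 67 > 58 → go right; 67 < 70 → go left. Place as left child of 70.

Path to 11: 23 → 7 → 15 → 11
Path to 21: 23 → 7 → 15 → 18 → 21
The paths share a prefix ending at 15, then split left and right.

15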